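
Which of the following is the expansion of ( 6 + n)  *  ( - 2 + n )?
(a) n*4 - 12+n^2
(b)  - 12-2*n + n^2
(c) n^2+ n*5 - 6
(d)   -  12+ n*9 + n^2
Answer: a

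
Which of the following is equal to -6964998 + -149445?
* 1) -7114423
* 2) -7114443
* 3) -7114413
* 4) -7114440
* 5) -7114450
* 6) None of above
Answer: 2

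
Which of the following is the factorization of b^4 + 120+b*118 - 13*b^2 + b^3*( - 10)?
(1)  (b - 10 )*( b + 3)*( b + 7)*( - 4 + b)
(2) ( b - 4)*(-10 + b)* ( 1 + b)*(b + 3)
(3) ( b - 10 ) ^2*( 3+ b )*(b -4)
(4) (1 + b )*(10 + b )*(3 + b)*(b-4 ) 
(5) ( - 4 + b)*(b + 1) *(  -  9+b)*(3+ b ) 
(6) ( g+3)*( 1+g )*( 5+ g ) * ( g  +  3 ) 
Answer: 2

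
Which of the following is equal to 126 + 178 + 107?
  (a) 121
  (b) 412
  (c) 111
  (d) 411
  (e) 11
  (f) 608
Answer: d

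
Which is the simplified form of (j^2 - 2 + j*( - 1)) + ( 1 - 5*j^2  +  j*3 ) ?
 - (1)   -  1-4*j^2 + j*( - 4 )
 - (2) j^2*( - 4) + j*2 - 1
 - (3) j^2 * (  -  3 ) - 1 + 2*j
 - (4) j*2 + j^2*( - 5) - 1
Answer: 2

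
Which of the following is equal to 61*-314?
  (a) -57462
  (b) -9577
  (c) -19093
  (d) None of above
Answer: d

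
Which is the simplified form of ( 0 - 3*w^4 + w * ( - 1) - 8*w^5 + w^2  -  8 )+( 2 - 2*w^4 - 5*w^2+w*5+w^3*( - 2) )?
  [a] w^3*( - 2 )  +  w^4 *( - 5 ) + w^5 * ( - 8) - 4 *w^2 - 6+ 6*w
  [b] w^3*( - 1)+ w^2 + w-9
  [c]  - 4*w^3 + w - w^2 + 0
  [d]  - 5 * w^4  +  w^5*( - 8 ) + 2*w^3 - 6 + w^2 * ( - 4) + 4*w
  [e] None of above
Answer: e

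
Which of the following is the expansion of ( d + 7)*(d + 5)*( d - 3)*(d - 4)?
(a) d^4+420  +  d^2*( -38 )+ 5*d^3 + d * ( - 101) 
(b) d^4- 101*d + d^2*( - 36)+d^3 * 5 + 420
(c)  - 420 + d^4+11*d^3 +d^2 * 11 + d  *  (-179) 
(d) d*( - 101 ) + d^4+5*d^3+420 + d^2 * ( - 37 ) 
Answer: d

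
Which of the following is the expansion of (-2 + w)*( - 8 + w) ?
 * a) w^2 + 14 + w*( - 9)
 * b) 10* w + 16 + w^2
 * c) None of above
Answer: c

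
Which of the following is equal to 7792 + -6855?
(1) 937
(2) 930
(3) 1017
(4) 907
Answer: 1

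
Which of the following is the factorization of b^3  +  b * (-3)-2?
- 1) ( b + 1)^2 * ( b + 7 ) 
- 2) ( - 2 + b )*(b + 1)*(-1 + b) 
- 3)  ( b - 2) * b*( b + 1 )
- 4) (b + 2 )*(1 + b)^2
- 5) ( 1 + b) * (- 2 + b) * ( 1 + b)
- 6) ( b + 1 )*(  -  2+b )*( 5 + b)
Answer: 5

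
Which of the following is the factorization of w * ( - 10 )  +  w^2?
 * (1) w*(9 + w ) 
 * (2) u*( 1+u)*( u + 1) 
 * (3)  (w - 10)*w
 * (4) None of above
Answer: 3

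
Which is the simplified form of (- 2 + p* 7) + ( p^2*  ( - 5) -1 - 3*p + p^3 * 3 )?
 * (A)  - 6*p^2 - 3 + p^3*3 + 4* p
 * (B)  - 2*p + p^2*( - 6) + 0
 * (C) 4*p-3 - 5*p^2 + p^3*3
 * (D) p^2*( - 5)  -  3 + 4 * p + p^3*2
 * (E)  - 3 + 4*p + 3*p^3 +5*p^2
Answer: C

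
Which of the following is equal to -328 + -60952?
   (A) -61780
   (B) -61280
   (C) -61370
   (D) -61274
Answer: B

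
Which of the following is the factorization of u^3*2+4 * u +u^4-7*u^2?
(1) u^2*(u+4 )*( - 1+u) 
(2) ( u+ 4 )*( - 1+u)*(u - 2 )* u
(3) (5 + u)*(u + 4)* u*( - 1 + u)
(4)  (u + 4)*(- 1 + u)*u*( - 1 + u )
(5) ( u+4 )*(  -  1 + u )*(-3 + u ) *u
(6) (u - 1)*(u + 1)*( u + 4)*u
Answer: 4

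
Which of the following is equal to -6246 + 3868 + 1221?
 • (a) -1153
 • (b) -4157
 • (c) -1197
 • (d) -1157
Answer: d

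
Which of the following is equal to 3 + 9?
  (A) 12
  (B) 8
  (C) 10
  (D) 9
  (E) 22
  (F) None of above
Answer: A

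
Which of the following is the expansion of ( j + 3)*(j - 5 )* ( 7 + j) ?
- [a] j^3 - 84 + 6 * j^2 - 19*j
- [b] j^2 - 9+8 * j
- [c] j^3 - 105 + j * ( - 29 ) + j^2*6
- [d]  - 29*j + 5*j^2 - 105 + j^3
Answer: d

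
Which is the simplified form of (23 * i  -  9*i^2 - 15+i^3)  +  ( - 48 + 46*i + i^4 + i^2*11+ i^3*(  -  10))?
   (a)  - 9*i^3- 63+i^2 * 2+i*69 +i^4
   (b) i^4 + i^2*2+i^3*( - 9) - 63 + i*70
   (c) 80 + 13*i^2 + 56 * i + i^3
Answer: a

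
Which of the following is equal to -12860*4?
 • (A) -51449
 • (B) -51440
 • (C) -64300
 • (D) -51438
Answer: B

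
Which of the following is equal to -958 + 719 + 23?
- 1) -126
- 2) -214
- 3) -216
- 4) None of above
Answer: 3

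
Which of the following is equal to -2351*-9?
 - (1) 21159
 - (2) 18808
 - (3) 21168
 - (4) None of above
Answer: 1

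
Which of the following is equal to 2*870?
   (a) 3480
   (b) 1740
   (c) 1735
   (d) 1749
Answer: b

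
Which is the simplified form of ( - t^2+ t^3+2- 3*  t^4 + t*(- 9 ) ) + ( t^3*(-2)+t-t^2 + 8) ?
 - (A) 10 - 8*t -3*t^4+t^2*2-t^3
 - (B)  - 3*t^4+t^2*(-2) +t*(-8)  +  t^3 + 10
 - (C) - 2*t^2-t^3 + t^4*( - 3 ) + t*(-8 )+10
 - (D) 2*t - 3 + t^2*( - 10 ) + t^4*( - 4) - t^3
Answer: C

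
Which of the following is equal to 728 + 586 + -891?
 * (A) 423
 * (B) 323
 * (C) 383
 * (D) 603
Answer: A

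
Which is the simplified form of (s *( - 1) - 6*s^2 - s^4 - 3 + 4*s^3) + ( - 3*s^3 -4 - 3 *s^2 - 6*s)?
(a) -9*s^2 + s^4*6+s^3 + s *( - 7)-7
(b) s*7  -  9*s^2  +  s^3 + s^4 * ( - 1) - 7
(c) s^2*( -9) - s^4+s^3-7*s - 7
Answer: c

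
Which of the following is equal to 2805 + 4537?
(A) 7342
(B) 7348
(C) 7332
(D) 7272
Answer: A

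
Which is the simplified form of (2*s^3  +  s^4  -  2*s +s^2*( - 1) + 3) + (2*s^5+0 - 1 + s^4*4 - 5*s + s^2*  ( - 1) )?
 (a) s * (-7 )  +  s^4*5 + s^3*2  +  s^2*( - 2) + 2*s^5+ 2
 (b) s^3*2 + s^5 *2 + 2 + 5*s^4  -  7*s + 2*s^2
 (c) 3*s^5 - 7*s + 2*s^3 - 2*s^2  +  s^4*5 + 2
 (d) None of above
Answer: a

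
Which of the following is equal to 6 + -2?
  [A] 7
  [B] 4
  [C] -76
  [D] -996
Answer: B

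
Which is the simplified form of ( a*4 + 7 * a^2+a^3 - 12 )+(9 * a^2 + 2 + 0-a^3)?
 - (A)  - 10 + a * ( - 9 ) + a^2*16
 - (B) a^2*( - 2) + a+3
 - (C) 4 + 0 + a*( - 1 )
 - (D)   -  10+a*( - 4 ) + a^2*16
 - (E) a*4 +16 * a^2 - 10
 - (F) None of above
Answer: E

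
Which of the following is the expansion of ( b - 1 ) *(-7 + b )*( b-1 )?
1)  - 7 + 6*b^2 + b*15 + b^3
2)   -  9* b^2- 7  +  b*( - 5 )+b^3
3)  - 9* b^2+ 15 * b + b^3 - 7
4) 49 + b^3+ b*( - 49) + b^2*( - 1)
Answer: 3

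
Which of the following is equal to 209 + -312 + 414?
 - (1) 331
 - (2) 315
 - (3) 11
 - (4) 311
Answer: 4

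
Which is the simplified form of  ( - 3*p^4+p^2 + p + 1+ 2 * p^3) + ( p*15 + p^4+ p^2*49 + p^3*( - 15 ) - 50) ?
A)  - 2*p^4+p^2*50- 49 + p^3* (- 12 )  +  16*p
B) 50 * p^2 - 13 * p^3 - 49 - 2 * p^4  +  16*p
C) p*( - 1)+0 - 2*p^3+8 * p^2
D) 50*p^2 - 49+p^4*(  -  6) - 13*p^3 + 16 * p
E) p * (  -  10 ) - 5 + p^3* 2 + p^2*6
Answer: B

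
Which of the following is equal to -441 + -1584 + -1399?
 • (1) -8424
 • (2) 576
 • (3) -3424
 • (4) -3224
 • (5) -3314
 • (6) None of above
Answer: 3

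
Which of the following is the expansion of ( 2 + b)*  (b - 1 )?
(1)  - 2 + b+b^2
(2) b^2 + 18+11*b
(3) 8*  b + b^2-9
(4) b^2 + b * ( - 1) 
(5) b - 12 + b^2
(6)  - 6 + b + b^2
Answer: 1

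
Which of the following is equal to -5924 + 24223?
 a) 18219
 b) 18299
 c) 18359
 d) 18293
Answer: b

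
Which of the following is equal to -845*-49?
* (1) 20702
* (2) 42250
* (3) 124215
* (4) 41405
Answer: 4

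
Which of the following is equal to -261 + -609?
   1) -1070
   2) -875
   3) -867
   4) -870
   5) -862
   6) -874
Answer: 4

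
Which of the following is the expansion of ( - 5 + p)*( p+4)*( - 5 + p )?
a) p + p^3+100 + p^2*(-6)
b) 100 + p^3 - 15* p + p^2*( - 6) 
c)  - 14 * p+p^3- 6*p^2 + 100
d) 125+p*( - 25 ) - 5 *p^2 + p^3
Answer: b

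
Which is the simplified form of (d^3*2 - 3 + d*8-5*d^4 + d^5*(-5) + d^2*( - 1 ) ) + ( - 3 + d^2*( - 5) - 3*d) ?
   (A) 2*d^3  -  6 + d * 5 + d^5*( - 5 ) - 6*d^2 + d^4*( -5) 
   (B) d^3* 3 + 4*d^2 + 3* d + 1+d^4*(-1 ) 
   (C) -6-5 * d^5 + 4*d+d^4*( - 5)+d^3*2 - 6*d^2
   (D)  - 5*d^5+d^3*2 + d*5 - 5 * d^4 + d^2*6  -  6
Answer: A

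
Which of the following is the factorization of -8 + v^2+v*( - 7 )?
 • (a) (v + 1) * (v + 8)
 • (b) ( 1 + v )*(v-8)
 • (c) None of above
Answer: b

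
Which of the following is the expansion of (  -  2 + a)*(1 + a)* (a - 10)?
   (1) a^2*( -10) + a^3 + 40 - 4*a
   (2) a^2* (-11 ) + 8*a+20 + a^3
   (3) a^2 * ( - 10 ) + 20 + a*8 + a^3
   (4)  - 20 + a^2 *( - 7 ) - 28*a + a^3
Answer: 2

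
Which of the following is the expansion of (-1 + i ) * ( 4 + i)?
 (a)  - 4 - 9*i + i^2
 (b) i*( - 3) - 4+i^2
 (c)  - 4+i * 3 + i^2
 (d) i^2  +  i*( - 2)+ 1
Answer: c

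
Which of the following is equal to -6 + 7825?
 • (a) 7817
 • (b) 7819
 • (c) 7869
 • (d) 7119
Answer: b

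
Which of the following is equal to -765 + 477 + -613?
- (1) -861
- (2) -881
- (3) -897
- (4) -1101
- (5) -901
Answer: 5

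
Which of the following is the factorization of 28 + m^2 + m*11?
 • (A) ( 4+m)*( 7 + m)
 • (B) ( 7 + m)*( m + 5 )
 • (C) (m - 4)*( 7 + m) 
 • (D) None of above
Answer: A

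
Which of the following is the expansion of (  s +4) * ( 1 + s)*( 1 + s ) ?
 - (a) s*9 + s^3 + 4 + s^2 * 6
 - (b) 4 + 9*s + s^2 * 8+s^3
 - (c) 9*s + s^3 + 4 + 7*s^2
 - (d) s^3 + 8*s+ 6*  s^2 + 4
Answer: a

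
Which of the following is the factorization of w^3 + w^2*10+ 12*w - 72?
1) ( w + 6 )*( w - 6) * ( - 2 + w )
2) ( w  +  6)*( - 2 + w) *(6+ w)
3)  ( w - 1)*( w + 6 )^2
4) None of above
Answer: 2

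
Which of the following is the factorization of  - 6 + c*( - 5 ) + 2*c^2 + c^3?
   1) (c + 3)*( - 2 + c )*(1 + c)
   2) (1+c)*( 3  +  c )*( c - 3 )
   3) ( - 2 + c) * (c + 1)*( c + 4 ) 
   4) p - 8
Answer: 1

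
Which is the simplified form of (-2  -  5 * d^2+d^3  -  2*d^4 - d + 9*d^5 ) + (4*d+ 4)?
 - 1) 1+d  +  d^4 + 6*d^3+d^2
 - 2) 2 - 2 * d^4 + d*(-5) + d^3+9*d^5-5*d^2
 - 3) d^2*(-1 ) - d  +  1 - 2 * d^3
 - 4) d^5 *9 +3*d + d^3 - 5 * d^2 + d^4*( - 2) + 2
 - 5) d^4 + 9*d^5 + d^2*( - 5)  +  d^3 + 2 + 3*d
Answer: 4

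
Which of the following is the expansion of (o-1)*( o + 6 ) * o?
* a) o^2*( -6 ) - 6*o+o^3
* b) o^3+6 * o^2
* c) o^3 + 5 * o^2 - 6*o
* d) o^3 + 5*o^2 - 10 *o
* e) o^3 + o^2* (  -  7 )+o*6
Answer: c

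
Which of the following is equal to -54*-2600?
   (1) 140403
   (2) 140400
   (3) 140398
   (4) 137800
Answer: 2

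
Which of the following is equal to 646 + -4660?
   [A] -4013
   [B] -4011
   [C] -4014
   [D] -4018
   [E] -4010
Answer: C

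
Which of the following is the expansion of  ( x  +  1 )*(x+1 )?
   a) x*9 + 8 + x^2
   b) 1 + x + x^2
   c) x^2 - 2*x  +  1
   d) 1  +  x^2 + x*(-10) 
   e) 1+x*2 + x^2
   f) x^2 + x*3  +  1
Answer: e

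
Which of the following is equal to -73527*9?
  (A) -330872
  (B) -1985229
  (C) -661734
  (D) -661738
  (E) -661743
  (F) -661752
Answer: E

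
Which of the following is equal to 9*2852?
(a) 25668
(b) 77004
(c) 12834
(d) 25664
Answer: a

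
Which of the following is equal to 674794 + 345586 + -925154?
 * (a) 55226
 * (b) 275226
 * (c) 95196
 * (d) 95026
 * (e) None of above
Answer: e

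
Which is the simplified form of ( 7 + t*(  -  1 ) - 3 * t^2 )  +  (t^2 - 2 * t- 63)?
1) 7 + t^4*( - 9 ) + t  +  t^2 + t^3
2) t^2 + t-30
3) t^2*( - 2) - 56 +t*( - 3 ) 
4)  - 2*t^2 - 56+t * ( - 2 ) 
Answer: 3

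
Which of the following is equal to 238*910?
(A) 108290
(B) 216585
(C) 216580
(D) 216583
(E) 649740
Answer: C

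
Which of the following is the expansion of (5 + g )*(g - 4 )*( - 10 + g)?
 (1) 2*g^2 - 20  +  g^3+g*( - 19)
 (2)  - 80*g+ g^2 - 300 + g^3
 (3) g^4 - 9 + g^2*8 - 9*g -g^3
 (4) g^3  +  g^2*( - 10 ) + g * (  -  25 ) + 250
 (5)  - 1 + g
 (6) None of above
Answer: 6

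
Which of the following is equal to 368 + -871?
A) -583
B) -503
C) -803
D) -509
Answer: B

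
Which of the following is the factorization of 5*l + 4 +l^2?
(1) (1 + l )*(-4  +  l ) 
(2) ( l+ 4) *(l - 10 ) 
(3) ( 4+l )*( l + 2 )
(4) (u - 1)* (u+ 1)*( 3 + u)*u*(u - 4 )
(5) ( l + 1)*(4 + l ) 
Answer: 5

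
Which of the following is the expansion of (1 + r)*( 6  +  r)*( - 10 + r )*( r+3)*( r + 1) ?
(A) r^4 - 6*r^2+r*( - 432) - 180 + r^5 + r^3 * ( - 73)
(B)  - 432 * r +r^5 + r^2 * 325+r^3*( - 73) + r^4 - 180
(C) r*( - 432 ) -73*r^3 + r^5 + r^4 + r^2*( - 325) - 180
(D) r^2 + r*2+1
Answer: C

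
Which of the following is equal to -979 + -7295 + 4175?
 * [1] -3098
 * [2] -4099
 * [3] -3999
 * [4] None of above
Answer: 2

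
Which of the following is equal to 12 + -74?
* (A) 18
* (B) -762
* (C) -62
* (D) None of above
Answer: C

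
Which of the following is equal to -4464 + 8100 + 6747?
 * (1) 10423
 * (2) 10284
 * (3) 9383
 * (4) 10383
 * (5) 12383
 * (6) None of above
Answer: 4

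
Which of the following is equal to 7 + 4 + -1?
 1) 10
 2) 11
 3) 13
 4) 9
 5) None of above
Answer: 1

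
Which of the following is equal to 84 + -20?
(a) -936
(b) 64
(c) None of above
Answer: b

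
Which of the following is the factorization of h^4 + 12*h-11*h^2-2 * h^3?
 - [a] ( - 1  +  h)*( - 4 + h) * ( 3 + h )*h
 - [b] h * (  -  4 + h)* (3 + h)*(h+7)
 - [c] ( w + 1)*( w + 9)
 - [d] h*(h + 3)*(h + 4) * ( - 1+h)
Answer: a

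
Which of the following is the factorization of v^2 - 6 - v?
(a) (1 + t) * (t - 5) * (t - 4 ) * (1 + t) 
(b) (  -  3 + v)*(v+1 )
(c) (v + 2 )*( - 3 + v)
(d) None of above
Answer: c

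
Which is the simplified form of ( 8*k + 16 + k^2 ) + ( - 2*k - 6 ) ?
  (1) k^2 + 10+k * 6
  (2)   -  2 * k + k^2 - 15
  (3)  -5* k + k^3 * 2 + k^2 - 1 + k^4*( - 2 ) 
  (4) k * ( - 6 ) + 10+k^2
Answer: 1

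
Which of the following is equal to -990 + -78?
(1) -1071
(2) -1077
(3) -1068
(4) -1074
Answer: 3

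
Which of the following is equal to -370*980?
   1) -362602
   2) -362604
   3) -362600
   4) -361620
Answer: 3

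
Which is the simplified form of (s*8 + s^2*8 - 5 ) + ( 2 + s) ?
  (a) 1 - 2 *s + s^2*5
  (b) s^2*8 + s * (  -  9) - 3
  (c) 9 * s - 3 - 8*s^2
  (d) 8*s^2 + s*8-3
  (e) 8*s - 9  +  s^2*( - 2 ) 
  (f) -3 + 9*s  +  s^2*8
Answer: f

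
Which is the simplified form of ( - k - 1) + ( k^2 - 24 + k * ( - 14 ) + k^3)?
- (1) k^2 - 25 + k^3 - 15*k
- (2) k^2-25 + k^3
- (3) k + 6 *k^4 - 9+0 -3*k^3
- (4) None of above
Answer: 1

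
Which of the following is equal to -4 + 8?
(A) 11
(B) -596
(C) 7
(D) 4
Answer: D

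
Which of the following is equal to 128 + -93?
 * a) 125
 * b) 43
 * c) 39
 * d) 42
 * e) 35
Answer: e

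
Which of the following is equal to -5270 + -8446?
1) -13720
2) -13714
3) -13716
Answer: 3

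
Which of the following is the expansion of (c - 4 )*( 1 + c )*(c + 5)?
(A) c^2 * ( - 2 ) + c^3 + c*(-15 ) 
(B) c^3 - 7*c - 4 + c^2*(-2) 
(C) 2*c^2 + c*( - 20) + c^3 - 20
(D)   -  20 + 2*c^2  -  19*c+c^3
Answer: D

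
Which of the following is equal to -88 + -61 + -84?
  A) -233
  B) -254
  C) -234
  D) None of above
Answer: A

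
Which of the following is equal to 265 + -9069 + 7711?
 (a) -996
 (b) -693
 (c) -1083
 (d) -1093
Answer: d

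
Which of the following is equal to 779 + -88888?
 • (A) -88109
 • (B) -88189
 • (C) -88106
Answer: A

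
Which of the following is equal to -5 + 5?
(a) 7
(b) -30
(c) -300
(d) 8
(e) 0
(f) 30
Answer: e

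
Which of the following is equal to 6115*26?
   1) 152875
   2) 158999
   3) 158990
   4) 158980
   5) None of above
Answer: 3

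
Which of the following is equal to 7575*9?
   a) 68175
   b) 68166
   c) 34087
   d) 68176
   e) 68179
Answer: a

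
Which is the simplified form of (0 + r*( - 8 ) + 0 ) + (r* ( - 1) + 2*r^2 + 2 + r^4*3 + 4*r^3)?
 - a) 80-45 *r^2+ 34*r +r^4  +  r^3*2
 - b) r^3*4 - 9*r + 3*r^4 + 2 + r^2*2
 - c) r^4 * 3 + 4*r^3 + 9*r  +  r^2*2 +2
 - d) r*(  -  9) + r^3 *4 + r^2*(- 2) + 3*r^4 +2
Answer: b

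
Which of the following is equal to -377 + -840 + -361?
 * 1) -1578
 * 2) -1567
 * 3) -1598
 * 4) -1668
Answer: 1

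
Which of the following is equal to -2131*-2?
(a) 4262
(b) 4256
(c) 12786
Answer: a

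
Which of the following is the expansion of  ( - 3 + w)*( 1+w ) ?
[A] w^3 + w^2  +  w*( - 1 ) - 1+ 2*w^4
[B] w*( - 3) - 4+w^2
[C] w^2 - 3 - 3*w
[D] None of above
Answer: D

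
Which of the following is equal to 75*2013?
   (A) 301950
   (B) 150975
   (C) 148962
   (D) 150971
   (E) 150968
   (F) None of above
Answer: B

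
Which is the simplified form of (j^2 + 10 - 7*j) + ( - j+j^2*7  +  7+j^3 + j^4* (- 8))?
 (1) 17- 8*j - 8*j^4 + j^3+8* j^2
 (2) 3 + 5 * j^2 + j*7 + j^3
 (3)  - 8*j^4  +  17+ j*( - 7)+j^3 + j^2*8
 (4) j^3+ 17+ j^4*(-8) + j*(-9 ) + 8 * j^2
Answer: 1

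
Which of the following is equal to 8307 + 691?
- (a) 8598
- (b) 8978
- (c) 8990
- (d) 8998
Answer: d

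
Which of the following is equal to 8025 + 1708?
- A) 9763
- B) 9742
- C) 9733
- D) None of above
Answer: C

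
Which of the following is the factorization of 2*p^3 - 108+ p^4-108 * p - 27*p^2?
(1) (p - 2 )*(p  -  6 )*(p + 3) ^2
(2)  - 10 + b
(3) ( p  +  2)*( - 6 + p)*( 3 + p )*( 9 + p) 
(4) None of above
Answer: 4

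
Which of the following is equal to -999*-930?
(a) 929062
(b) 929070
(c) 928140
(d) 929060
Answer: b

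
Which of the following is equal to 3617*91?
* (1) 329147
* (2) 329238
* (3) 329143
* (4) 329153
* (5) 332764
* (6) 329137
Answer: 1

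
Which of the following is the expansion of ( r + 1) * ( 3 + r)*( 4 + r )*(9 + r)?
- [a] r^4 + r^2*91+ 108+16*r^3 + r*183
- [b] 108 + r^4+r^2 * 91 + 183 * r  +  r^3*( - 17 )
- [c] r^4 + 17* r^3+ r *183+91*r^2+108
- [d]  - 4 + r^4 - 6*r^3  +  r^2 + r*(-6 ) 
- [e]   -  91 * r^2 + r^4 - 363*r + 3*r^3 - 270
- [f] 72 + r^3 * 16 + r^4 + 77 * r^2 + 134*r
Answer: c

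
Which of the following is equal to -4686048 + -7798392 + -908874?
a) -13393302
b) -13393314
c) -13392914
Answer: b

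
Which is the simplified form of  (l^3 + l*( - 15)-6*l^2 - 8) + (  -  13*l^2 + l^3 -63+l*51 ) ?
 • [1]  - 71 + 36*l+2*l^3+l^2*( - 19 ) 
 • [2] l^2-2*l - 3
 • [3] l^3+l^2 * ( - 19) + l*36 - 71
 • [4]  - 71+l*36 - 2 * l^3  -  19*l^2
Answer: 1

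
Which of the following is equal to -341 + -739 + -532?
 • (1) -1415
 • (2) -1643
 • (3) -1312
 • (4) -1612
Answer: 4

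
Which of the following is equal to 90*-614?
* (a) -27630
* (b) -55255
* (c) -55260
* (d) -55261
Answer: c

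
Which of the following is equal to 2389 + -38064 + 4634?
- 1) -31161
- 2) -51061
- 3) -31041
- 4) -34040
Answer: 3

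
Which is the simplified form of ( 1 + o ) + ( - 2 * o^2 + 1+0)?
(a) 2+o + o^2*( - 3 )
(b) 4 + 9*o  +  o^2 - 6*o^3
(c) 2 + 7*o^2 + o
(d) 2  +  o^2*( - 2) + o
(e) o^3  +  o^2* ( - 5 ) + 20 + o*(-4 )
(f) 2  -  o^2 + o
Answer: d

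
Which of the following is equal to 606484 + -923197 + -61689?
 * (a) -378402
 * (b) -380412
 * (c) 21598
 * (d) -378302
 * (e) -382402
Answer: a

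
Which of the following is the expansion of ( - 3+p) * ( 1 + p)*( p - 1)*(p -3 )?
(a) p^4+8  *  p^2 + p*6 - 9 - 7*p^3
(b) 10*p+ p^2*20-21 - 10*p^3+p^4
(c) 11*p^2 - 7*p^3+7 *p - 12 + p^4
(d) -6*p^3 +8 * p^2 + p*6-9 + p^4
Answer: d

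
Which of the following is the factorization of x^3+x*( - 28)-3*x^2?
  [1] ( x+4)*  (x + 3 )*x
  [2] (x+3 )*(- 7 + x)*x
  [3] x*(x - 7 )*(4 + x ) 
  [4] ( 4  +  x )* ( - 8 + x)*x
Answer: 3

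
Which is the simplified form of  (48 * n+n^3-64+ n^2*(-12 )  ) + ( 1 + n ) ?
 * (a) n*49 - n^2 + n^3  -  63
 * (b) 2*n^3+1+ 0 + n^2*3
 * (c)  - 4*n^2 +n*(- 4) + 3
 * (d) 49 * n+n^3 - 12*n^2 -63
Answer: d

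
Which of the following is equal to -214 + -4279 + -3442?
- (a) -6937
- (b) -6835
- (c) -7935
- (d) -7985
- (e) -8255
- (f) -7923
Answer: c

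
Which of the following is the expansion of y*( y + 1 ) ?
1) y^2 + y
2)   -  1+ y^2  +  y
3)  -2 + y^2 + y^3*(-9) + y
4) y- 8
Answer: 1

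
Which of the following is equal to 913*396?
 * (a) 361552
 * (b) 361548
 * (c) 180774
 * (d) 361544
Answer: b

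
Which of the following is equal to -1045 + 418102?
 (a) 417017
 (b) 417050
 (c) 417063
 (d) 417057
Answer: d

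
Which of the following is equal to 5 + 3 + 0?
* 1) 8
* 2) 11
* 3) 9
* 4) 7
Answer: 1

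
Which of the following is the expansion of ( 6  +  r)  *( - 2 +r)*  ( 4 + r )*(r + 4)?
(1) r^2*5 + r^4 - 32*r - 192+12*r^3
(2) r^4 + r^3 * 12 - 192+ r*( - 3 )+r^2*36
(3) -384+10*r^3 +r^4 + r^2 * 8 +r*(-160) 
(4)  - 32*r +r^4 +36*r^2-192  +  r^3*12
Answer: 4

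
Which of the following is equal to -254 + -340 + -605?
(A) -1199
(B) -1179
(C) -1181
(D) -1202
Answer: A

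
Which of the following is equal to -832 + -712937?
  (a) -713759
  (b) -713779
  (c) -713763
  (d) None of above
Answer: d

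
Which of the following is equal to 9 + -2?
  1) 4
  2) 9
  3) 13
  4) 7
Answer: 4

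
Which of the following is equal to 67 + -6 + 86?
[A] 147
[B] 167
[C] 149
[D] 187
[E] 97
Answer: A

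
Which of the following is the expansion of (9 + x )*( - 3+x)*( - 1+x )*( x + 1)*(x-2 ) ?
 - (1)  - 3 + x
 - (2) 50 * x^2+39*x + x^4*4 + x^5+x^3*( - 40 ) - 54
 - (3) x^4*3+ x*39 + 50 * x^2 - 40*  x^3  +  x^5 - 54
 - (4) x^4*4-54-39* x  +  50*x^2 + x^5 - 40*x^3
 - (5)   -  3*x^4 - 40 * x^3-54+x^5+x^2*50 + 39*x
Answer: 2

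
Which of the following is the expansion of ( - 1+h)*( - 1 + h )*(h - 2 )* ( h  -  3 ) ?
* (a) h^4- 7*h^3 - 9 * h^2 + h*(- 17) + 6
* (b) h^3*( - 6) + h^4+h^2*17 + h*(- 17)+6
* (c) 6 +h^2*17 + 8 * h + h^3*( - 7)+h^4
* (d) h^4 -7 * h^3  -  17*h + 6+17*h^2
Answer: d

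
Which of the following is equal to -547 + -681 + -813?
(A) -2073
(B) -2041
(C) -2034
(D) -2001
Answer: B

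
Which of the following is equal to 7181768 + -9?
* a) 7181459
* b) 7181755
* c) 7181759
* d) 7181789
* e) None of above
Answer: c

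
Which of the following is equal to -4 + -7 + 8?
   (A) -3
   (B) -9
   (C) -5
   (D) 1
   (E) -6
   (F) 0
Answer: A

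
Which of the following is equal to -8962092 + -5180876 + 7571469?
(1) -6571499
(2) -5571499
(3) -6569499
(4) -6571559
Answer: 1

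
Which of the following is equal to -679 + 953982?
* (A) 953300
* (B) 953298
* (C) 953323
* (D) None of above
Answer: D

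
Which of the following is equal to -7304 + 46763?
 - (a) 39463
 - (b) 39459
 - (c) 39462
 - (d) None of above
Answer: b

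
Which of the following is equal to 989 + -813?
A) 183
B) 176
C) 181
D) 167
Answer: B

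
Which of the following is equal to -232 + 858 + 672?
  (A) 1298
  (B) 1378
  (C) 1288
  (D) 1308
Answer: A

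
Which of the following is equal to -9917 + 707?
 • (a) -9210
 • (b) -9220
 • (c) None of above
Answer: a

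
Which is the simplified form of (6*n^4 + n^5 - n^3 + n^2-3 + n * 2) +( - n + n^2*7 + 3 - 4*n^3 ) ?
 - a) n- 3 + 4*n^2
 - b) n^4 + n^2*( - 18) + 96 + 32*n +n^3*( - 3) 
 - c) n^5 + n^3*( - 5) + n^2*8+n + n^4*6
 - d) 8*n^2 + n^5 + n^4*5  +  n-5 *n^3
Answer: c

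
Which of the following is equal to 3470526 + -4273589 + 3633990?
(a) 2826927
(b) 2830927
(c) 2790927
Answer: b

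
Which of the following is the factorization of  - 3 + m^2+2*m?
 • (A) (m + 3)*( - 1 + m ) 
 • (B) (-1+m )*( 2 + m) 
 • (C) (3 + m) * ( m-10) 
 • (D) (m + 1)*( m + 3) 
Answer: A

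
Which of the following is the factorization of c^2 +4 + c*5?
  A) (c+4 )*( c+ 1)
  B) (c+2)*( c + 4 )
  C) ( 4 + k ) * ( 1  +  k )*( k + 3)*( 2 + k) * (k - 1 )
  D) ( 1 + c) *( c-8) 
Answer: A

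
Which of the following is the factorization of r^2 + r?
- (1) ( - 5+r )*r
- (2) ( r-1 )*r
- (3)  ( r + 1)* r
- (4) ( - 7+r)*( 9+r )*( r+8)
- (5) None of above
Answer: 3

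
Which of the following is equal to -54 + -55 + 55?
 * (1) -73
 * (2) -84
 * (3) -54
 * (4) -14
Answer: 3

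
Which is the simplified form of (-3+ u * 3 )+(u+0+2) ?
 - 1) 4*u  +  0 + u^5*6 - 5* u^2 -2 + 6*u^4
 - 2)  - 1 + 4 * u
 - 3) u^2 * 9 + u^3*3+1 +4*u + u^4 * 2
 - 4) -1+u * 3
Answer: 2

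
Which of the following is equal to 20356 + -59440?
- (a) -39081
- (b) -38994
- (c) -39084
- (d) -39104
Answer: c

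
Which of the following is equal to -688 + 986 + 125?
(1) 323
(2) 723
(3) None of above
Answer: 3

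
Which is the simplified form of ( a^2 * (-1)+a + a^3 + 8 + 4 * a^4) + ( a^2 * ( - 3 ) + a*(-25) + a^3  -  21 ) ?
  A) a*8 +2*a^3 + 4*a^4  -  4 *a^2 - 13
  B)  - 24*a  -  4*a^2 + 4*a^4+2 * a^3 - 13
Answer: B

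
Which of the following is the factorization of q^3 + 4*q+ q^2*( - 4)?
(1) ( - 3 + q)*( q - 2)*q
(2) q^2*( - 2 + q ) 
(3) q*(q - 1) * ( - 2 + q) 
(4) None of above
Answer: 4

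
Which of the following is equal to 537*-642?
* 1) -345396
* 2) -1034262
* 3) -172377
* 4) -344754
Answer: 4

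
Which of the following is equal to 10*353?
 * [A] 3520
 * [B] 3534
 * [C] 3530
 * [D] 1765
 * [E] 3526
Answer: C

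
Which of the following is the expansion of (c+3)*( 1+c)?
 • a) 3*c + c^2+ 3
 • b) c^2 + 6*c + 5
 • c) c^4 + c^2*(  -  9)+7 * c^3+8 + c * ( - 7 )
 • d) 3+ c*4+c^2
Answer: d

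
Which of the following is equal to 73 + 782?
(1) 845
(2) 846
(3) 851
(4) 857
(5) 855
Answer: 5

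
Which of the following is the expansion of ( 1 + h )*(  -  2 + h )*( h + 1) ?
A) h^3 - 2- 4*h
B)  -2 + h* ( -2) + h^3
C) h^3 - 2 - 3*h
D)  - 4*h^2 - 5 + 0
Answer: C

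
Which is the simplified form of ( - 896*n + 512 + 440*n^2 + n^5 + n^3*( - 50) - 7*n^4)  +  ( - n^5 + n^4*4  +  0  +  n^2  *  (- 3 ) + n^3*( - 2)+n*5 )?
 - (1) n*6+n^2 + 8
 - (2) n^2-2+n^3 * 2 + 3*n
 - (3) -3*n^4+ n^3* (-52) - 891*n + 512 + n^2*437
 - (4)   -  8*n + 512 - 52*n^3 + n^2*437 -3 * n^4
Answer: 3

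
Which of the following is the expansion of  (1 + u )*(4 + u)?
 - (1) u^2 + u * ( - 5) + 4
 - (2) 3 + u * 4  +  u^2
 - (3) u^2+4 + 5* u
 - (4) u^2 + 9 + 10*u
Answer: 3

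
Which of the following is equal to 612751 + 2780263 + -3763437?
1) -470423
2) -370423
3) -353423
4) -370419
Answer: 2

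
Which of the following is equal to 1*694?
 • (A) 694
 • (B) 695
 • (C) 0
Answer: A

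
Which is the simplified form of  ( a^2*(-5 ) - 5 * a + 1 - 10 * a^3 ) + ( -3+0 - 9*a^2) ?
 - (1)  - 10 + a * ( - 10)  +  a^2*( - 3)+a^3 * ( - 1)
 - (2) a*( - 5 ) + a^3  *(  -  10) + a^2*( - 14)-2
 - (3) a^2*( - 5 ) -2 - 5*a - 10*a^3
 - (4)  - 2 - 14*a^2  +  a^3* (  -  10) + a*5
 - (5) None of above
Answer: 2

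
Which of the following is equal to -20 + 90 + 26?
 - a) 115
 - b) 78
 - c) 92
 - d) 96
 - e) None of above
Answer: d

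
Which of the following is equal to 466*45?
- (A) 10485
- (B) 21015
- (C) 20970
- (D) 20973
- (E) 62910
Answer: C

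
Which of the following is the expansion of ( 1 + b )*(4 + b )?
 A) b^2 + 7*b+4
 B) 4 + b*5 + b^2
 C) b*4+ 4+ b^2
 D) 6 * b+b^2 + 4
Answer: B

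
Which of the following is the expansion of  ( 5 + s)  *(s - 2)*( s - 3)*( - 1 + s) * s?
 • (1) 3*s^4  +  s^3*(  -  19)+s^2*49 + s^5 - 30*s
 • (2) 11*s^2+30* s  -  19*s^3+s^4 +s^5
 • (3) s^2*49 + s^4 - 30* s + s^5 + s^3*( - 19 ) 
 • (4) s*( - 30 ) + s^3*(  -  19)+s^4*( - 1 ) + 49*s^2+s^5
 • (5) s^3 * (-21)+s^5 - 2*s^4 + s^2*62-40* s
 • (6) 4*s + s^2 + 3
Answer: 4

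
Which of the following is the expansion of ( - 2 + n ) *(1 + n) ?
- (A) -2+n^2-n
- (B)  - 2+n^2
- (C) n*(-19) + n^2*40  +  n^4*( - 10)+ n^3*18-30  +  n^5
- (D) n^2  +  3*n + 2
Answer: A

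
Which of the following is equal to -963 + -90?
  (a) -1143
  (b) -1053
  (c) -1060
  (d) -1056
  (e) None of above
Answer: b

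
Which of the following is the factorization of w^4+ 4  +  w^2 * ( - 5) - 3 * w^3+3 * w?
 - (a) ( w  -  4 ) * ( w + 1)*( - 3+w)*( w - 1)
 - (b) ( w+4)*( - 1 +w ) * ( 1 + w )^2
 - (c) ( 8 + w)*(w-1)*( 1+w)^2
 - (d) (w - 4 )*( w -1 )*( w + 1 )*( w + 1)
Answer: d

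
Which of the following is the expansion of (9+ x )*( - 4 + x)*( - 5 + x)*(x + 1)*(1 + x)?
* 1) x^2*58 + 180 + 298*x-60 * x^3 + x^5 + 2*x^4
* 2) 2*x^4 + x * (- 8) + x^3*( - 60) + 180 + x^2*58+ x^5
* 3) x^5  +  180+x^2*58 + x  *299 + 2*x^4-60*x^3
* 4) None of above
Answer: 3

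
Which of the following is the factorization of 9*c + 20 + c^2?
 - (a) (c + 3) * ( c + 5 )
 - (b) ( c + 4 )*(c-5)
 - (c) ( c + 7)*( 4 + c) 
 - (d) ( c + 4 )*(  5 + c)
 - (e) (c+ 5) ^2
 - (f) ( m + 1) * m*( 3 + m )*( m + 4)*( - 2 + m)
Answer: d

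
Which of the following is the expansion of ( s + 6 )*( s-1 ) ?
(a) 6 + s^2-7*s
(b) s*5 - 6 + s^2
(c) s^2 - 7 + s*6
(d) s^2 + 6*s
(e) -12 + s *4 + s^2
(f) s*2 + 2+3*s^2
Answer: b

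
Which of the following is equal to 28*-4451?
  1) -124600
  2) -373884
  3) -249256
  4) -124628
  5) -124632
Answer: 4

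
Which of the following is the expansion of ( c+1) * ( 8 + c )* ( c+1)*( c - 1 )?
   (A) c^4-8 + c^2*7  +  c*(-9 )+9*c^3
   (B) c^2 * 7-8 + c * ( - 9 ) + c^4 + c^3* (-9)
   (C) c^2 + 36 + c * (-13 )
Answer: A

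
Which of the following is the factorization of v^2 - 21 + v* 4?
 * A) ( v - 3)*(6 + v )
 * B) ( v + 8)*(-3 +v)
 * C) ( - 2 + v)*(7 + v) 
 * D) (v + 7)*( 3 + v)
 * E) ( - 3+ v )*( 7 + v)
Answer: E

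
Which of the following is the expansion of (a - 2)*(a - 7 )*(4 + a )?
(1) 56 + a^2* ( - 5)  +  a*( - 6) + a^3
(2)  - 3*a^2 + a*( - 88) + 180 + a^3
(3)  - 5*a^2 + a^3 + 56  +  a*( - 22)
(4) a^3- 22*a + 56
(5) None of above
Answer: 3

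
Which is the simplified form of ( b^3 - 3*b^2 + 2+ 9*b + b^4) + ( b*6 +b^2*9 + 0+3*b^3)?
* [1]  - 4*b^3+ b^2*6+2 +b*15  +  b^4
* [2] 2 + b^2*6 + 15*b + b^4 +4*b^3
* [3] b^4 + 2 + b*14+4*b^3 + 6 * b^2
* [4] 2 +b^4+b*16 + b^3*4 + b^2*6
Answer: 2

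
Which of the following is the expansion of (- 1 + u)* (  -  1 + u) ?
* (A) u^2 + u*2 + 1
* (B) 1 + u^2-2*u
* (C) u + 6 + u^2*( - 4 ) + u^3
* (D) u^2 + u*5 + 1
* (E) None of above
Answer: B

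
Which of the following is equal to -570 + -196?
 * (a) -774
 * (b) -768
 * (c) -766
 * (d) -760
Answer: c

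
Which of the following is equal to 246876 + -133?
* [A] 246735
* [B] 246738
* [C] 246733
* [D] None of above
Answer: D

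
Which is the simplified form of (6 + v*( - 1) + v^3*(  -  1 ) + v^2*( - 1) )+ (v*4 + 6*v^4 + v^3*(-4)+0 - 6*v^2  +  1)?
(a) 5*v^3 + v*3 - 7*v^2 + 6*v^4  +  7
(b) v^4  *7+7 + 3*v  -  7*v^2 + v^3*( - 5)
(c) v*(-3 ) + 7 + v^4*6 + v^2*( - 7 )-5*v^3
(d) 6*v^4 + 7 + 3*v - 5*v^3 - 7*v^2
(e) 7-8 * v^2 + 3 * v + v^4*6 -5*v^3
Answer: d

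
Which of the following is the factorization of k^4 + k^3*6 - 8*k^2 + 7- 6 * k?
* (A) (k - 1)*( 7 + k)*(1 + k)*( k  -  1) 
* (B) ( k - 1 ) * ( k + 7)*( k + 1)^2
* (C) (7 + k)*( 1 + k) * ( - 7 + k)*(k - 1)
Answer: A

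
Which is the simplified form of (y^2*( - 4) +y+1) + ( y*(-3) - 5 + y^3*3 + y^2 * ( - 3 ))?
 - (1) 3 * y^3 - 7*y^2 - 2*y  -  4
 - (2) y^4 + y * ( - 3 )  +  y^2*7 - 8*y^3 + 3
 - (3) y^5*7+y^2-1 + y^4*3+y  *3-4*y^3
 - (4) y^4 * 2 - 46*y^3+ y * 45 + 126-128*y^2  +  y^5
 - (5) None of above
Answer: 1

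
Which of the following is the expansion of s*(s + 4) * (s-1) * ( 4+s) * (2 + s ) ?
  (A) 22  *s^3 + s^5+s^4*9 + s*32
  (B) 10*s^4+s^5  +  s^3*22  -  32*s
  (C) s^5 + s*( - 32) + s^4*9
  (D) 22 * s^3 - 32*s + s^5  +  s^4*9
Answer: D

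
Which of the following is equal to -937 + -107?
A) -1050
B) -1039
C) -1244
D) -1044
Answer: D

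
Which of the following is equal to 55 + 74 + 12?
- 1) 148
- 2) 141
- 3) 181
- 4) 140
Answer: 2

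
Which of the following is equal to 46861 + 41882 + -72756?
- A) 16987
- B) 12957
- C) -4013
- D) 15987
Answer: D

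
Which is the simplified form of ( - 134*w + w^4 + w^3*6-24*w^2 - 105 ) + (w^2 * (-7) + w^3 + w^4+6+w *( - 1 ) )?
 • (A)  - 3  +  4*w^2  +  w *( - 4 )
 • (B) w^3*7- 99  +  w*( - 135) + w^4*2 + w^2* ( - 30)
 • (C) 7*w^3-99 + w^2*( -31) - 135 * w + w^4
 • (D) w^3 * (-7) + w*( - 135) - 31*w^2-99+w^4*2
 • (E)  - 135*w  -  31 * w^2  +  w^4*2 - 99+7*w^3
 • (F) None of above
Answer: E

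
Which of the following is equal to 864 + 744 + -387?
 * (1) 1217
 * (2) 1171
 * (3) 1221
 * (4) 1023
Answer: 3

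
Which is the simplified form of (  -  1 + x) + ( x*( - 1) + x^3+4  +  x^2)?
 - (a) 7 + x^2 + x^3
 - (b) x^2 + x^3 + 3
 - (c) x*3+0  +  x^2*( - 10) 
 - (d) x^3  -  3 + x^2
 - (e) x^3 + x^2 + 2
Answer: b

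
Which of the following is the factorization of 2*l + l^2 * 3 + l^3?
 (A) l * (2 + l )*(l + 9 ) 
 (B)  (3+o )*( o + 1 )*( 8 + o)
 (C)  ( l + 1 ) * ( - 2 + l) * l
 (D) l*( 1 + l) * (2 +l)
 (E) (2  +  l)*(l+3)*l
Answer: D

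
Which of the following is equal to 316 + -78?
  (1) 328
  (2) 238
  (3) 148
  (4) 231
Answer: 2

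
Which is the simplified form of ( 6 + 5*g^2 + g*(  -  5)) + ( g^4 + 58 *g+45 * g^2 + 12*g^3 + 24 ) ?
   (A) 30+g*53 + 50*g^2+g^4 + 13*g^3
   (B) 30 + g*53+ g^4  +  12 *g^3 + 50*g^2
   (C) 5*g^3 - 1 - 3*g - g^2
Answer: B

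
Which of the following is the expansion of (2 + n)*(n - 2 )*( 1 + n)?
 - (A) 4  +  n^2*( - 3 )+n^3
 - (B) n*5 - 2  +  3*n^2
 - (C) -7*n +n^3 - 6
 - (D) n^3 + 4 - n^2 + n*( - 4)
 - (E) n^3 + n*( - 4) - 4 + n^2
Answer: E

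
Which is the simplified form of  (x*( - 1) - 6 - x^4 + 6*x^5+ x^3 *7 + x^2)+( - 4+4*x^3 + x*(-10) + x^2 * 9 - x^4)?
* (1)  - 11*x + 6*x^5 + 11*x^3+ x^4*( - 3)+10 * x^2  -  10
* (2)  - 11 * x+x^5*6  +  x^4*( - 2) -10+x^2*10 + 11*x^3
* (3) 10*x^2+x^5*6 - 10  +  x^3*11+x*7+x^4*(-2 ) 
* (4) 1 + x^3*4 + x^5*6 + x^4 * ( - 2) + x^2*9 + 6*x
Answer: 2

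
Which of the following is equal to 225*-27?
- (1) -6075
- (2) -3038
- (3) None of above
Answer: 1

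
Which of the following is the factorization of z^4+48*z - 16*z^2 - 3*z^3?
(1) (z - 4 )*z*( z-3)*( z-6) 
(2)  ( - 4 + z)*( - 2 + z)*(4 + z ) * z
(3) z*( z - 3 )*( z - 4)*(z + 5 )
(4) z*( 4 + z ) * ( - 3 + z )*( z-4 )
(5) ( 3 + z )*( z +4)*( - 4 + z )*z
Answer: 4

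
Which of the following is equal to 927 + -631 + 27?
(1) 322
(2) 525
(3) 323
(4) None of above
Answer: 3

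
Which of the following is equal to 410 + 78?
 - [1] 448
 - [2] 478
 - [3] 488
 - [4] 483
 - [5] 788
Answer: 3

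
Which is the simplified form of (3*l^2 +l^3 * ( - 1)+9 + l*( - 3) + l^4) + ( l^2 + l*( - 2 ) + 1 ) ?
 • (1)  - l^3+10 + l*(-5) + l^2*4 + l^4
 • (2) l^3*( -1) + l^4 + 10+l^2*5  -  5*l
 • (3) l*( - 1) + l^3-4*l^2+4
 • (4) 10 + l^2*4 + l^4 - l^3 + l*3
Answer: 1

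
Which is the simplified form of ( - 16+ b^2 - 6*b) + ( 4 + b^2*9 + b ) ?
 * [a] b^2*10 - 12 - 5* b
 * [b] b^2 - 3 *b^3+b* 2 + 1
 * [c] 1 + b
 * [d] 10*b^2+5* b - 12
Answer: a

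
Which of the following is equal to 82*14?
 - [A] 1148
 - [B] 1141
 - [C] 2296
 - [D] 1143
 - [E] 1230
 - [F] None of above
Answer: A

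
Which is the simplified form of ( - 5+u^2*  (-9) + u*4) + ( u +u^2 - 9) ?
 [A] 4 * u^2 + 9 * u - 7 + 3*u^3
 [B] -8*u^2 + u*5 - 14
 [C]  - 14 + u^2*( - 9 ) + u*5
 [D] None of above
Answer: B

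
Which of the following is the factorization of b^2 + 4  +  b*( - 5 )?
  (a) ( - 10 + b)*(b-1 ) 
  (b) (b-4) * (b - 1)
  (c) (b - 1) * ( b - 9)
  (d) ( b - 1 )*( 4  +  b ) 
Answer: b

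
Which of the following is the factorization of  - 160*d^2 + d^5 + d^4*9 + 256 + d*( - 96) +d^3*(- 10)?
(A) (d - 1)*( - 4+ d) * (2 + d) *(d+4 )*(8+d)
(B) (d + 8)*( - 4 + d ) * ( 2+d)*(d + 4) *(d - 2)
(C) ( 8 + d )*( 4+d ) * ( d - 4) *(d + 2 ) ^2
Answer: A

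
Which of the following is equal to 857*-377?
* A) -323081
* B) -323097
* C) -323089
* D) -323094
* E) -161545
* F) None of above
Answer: C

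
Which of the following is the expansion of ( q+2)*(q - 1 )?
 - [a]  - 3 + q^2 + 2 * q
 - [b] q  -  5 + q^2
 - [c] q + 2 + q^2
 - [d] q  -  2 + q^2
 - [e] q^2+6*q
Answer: d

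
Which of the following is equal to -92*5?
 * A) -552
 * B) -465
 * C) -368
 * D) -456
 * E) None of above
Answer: E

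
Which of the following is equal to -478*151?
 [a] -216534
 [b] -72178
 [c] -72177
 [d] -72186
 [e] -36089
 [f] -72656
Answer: b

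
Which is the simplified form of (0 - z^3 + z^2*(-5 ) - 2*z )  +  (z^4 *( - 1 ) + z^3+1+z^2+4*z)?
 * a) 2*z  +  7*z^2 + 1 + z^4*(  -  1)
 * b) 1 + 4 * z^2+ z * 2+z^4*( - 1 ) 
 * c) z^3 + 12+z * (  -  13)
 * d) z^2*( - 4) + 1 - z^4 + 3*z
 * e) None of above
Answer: e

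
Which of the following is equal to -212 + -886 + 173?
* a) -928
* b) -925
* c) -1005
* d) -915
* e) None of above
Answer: b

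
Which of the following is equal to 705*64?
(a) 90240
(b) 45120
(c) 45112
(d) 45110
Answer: b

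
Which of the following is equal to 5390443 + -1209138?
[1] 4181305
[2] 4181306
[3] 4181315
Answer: 1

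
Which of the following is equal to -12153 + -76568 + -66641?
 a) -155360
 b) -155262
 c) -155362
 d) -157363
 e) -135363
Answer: c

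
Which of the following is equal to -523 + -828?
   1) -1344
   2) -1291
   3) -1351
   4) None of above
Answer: 3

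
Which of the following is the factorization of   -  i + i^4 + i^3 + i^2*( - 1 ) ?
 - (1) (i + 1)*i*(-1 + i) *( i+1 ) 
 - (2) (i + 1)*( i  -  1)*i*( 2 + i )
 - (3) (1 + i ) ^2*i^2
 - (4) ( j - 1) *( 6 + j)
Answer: 1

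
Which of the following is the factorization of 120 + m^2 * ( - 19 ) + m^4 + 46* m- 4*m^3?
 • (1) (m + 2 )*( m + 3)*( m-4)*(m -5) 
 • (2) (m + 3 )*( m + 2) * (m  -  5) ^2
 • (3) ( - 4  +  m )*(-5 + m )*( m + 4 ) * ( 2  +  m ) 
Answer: 1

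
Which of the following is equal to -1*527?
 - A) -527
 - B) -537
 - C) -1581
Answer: A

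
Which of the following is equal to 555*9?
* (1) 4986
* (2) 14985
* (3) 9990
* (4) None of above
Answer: 4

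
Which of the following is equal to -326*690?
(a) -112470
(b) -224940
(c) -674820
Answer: b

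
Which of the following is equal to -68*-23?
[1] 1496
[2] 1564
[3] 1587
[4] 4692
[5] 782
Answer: 2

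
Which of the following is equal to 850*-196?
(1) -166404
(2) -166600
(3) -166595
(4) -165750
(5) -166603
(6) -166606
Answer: 2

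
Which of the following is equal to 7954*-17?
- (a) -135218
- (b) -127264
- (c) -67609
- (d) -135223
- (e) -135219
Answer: a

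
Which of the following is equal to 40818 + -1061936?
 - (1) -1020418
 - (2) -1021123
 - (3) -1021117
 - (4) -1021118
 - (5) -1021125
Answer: 4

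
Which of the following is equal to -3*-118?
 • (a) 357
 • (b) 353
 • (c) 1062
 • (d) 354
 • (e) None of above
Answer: d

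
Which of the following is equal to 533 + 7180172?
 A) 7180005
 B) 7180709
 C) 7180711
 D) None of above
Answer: D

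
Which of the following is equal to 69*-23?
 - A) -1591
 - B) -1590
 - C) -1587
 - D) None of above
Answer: C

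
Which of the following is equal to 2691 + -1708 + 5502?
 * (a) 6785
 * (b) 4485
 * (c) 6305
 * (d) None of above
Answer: d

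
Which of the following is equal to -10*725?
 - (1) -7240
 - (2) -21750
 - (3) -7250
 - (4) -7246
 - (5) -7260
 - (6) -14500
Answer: 3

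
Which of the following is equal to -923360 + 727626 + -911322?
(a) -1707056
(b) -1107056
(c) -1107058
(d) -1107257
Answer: b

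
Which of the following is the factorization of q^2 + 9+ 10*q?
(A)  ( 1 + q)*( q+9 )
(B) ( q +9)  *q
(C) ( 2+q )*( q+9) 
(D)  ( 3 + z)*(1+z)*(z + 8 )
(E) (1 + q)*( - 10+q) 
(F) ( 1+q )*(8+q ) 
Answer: A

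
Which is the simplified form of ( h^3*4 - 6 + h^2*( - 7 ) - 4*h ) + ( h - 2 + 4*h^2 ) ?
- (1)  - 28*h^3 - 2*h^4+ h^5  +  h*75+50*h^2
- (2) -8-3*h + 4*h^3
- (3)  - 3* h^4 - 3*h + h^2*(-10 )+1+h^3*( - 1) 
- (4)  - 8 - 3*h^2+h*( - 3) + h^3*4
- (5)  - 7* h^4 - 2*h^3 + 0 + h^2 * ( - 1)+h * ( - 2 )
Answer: 4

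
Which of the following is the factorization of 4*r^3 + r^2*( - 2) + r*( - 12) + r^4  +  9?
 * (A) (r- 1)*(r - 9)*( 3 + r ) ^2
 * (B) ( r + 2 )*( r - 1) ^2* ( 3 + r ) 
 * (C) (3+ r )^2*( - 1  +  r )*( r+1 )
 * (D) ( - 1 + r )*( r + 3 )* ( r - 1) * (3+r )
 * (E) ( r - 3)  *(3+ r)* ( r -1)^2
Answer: D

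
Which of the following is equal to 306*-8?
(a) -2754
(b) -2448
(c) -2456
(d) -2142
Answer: b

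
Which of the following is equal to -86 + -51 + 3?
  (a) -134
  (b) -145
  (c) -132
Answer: a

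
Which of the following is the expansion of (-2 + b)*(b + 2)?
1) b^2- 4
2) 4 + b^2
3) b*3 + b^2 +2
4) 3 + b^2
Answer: 1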